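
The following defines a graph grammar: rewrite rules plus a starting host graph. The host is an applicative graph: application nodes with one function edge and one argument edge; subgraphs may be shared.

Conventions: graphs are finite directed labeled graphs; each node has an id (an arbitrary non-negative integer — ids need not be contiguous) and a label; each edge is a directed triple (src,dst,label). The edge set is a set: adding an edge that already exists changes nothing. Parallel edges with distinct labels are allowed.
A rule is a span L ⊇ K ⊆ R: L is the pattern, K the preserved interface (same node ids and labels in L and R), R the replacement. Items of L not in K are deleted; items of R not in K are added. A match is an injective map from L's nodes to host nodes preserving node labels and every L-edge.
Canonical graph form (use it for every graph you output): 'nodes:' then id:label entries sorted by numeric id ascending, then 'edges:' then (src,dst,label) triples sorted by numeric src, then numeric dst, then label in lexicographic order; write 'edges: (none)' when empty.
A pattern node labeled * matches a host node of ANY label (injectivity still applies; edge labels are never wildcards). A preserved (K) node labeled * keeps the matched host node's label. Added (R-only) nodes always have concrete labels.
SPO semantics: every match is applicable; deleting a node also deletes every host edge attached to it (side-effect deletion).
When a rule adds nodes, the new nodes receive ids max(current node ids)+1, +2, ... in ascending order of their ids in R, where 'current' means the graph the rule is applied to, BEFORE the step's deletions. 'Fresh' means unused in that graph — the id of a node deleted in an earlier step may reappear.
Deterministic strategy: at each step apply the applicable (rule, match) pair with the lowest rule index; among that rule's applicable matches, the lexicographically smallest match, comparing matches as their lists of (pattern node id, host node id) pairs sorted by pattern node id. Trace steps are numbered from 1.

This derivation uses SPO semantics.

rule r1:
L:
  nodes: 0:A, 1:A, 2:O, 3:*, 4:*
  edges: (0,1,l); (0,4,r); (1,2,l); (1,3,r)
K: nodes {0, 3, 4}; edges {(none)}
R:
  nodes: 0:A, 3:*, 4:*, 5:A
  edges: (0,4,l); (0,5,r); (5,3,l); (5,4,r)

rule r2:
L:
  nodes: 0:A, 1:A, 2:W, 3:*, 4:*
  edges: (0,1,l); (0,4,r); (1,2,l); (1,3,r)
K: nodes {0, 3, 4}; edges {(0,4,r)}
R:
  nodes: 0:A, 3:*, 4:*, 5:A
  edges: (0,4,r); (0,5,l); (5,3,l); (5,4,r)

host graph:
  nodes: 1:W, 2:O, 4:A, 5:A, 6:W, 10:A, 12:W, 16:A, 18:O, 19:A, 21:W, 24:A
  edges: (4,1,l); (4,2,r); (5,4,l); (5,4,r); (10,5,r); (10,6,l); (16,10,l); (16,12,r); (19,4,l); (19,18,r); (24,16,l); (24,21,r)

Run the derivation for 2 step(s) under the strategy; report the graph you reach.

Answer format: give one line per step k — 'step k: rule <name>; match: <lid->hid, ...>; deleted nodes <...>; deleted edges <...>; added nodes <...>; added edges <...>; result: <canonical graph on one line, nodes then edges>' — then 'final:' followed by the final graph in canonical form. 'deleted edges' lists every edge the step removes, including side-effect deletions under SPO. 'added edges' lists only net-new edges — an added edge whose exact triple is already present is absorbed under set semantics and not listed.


step 1: rule r2; match: 0->16, 1->10, 2->6, 3->5, 4->12; deleted nodes 6, 10; deleted edges (10,5,r); (10,6,l); (16,10,l); added nodes 25; added edges (16,25,l); (25,5,l); (25,12,r); result: nodes: 1:W, 2:O, 4:A, 5:A, 12:W, 16:A, 18:O, 19:A, 21:W, 24:A, 25:A edges: (4,1,l); (4,2,r); (5,4,l); (5,4,r); (16,12,r); (16,25,l); (19,4,l); (19,18,r); (24,16,l); (24,21,r); (25,5,l); (25,12,r)
step 2: rule r2; match: 0->19, 1->4, 2->1, 3->2, 4->18; deleted nodes 1, 4; deleted edges (4,1,l); (4,2,r); (5,4,l); (5,4,r); (19,4,l); added nodes 26; added edges (19,26,l); (26,2,l); (26,18,r); result: nodes: 2:O, 5:A, 12:W, 16:A, 18:O, 19:A, 21:W, 24:A, 25:A, 26:A edges: (16,12,r); (16,25,l); (19,18,r); (19,26,l); (24,16,l); (24,21,r); (25,5,l); (25,12,r); (26,2,l); (26,18,r)
final:
nodes: 2:O, 5:A, 12:W, 16:A, 18:O, 19:A, 21:W, 24:A, 25:A, 26:A
edges: (16,12,r); (16,25,l); (19,18,r); (19,26,l); (24,16,l); (24,21,r); (25,5,l); (25,12,r); (26,2,l); (26,18,r)


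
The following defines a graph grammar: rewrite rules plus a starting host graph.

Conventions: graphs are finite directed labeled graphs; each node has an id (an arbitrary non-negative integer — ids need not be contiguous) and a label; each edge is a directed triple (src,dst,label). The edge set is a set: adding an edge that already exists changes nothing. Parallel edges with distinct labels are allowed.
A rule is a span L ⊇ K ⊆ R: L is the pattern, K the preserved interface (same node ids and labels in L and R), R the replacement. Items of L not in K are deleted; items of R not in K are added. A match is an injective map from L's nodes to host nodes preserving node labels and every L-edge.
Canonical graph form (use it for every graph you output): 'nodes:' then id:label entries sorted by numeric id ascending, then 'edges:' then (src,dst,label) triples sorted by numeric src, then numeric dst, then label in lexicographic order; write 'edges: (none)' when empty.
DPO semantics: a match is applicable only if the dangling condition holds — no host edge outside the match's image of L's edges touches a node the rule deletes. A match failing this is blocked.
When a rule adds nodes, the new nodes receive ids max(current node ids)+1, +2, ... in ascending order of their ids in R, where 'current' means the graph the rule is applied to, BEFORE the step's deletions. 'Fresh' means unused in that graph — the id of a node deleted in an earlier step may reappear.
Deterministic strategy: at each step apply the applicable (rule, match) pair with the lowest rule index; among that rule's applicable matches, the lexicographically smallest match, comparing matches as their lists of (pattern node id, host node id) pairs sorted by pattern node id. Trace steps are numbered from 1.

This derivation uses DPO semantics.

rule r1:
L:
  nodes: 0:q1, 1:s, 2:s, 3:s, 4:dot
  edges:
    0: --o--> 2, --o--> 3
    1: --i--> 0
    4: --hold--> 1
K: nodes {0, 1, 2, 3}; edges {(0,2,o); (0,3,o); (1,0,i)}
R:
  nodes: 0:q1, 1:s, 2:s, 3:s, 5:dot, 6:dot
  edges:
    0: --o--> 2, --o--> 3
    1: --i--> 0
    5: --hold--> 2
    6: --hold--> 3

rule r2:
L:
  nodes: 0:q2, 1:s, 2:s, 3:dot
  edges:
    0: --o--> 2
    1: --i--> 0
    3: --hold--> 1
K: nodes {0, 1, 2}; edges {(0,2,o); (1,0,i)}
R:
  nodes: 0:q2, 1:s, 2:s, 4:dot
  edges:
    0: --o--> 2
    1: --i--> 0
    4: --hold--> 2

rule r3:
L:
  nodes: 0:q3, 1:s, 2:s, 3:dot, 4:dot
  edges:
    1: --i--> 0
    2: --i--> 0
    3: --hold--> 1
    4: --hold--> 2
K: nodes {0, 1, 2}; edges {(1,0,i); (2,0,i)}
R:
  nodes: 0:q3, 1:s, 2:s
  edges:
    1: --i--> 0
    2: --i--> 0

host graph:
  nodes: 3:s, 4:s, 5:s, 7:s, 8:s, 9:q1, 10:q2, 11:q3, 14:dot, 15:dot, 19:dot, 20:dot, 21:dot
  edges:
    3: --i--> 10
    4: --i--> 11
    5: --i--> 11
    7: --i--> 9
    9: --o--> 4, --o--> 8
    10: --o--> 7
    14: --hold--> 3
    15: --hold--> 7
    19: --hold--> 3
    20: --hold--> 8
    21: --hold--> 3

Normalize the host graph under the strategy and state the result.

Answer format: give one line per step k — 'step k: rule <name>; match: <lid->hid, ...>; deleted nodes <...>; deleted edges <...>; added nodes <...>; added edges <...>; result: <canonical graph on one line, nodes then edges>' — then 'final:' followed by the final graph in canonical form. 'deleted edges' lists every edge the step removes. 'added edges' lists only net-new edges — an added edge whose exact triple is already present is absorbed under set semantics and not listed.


step 1: rule r1; match: 0->9, 1->7, 2->4, 3->8, 4->15; deleted nodes 15; deleted edges (15,7,hold); added nodes 22, 23; added edges (22,4,hold); (23,8,hold); result: nodes: 3:s, 4:s, 5:s, 7:s, 8:s, 9:q1, 10:q2, 11:q3, 14:dot, 19:dot, 20:dot, 21:dot, 22:dot, 23:dot edges: (3,10,i); (4,11,i); (5,11,i); (7,9,i); (9,4,o); (9,8,o); (10,7,o); (14,3,hold); (19,3,hold); (20,8,hold); (21,3,hold); (22,4,hold); (23,8,hold)
step 2: rule r2; match: 0->10, 1->3, 2->7, 3->14; deleted nodes 14; deleted edges (14,3,hold); added nodes 24; added edges (24,7,hold); result: nodes: 3:s, 4:s, 5:s, 7:s, 8:s, 9:q1, 10:q2, 11:q3, 19:dot, 20:dot, 21:dot, 22:dot, 23:dot, 24:dot edges: (3,10,i); (4,11,i); (5,11,i); (7,9,i); (9,4,o); (9,8,o); (10,7,o); (19,3,hold); (20,8,hold); (21,3,hold); (22,4,hold); (23,8,hold); (24,7,hold)
step 3: rule r1; match: 0->9, 1->7, 2->4, 3->8, 4->24; deleted nodes 24; deleted edges (24,7,hold); added nodes 25, 26; added edges (25,4,hold); (26,8,hold); result: nodes: 3:s, 4:s, 5:s, 7:s, 8:s, 9:q1, 10:q2, 11:q3, 19:dot, 20:dot, 21:dot, 22:dot, 23:dot, 25:dot, 26:dot edges: (3,10,i); (4,11,i); (5,11,i); (7,9,i); (9,4,o); (9,8,o); (10,7,o); (19,3,hold); (20,8,hold); (21,3,hold); (22,4,hold); (23,8,hold); (25,4,hold); (26,8,hold)
step 4: rule r2; match: 0->10, 1->3, 2->7, 3->19; deleted nodes 19; deleted edges (19,3,hold); added nodes 27; added edges (27,7,hold); result: nodes: 3:s, 4:s, 5:s, 7:s, 8:s, 9:q1, 10:q2, 11:q3, 20:dot, 21:dot, 22:dot, 23:dot, 25:dot, 26:dot, 27:dot edges: (3,10,i); (4,11,i); (5,11,i); (7,9,i); (9,4,o); (9,8,o); (10,7,o); (20,8,hold); (21,3,hold); (22,4,hold); (23,8,hold); (25,4,hold); (26,8,hold); (27,7,hold)
step 5: rule r1; match: 0->9, 1->7, 2->4, 3->8, 4->27; deleted nodes 27; deleted edges (27,7,hold); added nodes 28, 29; added edges (28,4,hold); (29,8,hold); result: nodes: 3:s, 4:s, 5:s, 7:s, 8:s, 9:q1, 10:q2, 11:q3, 20:dot, 21:dot, 22:dot, 23:dot, 25:dot, 26:dot, 28:dot, 29:dot edges: (3,10,i); (4,11,i); (5,11,i); (7,9,i); (9,4,o); (9,8,o); (10,7,o); (20,8,hold); (21,3,hold); (22,4,hold); (23,8,hold); (25,4,hold); (26,8,hold); (28,4,hold); (29,8,hold)
step 6: rule r2; match: 0->10, 1->3, 2->7, 3->21; deleted nodes 21; deleted edges (21,3,hold); added nodes 30; added edges (30,7,hold); result: nodes: 3:s, 4:s, 5:s, 7:s, 8:s, 9:q1, 10:q2, 11:q3, 20:dot, 22:dot, 23:dot, 25:dot, 26:dot, 28:dot, 29:dot, 30:dot edges: (3,10,i); (4,11,i); (5,11,i); (7,9,i); (9,4,o); (9,8,o); (10,7,o); (20,8,hold); (22,4,hold); (23,8,hold); (25,4,hold); (26,8,hold); (28,4,hold); (29,8,hold); (30,7,hold)
step 7: rule r1; match: 0->9, 1->7, 2->4, 3->8, 4->30; deleted nodes 30; deleted edges (30,7,hold); added nodes 31, 32; added edges (31,4,hold); (32,8,hold); result: nodes: 3:s, 4:s, 5:s, 7:s, 8:s, 9:q1, 10:q2, 11:q3, 20:dot, 22:dot, 23:dot, 25:dot, 26:dot, 28:dot, 29:dot, 31:dot, 32:dot edges: (3,10,i); (4,11,i); (5,11,i); (7,9,i); (9,4,o); (9,8,o); (10,7,o); (20,8,hold); (22,4,hold); (23,8,hold); (25,4,hold); (26,8,hold); (28,4,hold); (29,8,hold); (31,4,hold); (32,8,hold)
final:
nodes: 3:s, 4:s, 5:s, 7:s, 8:s, 9:q1, 10:q2, 11:q3, 20:dot, 22:dot, 23:dot, 25:dot, 26:dot, 28:dot, 29:dot, 31:dot, 32:dot
edges: (3,10,i); (4,11,i); (5,11,i); (7,9,i); (9,4,o); (9,8,o); (10,7,o); (20,8,hold); (22,4,hold); (23,8,hold); (25,4,hold); (26,8,hold); (28,4,hold); (29,8,hold); (31,4,hold); (32,8,hold)


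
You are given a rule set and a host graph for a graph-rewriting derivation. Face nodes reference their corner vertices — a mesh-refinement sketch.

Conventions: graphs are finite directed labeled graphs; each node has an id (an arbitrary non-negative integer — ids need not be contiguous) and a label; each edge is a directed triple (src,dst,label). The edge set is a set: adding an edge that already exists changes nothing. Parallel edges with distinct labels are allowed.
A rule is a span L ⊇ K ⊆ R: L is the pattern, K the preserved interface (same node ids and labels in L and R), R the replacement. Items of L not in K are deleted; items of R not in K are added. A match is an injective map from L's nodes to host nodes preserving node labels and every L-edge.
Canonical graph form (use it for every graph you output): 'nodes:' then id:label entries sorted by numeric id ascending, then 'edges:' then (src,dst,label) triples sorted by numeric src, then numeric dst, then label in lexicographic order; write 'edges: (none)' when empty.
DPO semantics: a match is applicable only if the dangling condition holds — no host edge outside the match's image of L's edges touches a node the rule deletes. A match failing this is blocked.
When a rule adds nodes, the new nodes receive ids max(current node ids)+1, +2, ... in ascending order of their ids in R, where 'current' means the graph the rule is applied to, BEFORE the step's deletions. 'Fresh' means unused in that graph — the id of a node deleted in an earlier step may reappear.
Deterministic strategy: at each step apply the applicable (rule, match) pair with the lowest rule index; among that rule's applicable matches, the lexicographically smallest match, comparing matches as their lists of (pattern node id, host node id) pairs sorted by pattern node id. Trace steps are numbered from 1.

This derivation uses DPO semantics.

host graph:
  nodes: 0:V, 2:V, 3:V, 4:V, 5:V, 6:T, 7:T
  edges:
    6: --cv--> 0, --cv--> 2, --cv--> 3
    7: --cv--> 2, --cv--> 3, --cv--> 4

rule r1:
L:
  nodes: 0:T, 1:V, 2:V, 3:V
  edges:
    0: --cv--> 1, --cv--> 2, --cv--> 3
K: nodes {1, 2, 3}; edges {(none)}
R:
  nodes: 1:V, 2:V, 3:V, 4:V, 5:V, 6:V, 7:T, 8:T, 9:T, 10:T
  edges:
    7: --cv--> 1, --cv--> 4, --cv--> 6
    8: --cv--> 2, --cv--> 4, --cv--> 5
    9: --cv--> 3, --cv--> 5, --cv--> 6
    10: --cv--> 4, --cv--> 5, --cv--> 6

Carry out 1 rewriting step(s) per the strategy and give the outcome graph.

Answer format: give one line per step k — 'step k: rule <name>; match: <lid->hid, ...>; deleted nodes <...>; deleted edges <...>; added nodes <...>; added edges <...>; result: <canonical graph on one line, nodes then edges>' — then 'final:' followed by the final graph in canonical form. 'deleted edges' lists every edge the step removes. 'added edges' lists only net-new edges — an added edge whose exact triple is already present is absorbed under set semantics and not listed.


step 1: rule r1; match: 0->6, 1->0, 2->2, 3->3; deleted nodes 6; deleted edges (6,0,cv); (6,2,cv); (6,3,cv); added nodes 8, 9, 10, 11, 12, 13, 14; added edges (11,0,cv); (11,8,cv); (11,10,cv); (12,2,cv); (12,8,cv); (12,9,cv); (13,3,cv); (13,9,cv); (13,10,cv); (14,8,cv); (14,9,cv); (14,10,cv); result: nodes: 0:V, 2:V, 3:V, 4:V, 5:V, 7:T, 8:V, 9:V, 10:V, 11:T, 12:T, 13:T, 14:T edges: (7,2,cv); (7,3,cv); (7,4,cv); (11,0,cv); (11,8,cv); (11,10,cv); (12,2,cv); (12,8,cv); (12,9,cv); (13,3,cv); (13,9,cv); (13,10,cv); (14,8,cv); (14,9,cv); (14,10,cv)
final:
nodes: 0:V, 2:V, 3:V, 4:V, 5:V, 7:T, 8:V, 9:V, 10:V, 11:T, 12:T, 13:T, 14:T
edges: (7,2,cv); (7,3,cv); (7,4,cv); (11,0,cv); (11,8,cv); (11,10,cv); (12,2,cv); (12,8,cv); (12,9,cv); (13,3,cv); (13,9,cv); (13,10,cv); (14,8,cv); (14,9,cv); (14,10,cv)


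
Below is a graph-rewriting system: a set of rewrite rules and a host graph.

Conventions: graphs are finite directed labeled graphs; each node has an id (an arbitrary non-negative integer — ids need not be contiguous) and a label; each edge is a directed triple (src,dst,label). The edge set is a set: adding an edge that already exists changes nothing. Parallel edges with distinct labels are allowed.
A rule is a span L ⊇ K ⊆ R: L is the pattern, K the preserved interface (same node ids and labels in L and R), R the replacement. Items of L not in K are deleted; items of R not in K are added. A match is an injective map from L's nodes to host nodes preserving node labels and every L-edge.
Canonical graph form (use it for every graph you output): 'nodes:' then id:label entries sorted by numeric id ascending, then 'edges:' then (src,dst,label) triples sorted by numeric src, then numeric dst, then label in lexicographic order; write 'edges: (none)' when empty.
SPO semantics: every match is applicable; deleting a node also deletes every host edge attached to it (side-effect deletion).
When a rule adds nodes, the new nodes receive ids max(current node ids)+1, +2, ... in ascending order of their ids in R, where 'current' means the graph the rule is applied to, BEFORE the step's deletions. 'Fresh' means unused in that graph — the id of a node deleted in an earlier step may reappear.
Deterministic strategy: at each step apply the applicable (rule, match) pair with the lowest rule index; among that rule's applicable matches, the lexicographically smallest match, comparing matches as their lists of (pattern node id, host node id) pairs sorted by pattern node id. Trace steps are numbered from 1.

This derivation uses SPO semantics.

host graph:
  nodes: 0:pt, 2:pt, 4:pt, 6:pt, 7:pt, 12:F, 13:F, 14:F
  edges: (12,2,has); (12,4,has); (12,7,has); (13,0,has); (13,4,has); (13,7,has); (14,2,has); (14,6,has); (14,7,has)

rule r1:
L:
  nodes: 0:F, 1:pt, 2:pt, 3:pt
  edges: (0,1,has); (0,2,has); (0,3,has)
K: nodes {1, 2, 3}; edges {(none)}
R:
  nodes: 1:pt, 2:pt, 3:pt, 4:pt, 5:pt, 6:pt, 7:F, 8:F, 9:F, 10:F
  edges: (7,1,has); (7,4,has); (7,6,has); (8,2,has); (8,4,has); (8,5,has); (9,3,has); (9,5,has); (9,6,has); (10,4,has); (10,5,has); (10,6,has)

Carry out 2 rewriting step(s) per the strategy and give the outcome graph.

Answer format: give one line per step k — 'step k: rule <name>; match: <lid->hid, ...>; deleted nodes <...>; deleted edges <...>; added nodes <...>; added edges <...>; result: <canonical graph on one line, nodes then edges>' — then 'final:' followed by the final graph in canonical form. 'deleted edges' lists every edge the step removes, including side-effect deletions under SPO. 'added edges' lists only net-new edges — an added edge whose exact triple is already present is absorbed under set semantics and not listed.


step 1: rule r1; match: 0->12, 1->2, 2->4, 3->7; deleted nodes 12; deleted edges (12,2,has); (12,4,has); (12,7,has); added nodes 15, 16, 17, 18, 19, 20, 21; added edges (18,2,has); (18,15,has); (18,17,has); (19,4,has); (19,15,has); (19,16,has); (20,7,has); (20,16,has); (20,17,has); (21,15,has); (21,16,has); (21,17,has); result: nodes: 0:pt, 2:pt, 4:pt, 6:pt, 7:pt, 13:F, 14:F, 15:pt, 16:pt, 17:pt, 18:F, 19:F, 20:F, 21:F edges: (13,0,has); (13,4,has); (13,7,has); (14,2,has); (14,6,has); (14,7,has); (18,2,has); (18,15,has); (18,17,has); (19,4,has); (19,15,has); (19,16,has); (20,7,has); (20,16,has); (20,17,has); (21,15,has); (21,16,has); (21,17,has)
step 2: rule r1; match: 0->13, 1->0, 2->4, 3->7; deleted nodes 13; deleted edges (13,0,has); (13,4,has); (13,7,has); added nodes 22, 23, 24, 25, 26, 27, 28; added edges (25,0,has); (25,22,has); (25,24,has); (26,4,has); (26,22,has); (26,23,has); (27,7,has); (27,23,has); (27,24,has); (28,22,has); (28,23,has); (28,24,has); result: nodes: 0:pt, 2:pt, 4:pt, 6:pt, 7:pt, 14:F, 15:pt, 16:pt, 17:pt, 18:F, 19:F, 20:F, 21:F, 22:pt, 23:pt, 24:pt, 25:F, 26:F, 27:F, 28:F edges: (14,2,has); (14,6,has); (14,7,has); (18,2,has); (18,15,has); (18,17,has); (19,4,has); (19,15,has); (19,16,has); (20,7,has); (20,16,has); (20,17,has); (21,15,has); (21,16,has); (21,17,has); (25,0,has); (25,22,has); (25,24,has); (26,4,has); (26,22,has); (26,23,has); (27,7,has); (27,23,has); (27,24,has); (28,22,has); (28,23,has); (28,24,has)
final:
nodes: 0:pt, 2:pt, 4:pt, 6:pt, 7:pt, 14:F, 15:pt, 16:pt, 17:pt, 18:F, 19:F, 20:F, 21:F, 22:pt, 23:pt, 24:pt, 25:F, 26:F, 27:F, 28:F
edges: (14,2,has); (14,6,has); (14,7,has); (18,2,has); (18,15,has); (18,17,has); (19,4,has); (19,15,has); (19,16,has); (20,7,has); (20,16,has); (20,17,has); (21,15,has); (21,16,has); (21,17,has); (25,0,has); (25,22,has); (25,24,has); (26,4,has); (26,22,has); (26,23,has); (27,7,has); (27,23,has); (27,24,has); (28,22,has); (28,23,has); (28,24,has)


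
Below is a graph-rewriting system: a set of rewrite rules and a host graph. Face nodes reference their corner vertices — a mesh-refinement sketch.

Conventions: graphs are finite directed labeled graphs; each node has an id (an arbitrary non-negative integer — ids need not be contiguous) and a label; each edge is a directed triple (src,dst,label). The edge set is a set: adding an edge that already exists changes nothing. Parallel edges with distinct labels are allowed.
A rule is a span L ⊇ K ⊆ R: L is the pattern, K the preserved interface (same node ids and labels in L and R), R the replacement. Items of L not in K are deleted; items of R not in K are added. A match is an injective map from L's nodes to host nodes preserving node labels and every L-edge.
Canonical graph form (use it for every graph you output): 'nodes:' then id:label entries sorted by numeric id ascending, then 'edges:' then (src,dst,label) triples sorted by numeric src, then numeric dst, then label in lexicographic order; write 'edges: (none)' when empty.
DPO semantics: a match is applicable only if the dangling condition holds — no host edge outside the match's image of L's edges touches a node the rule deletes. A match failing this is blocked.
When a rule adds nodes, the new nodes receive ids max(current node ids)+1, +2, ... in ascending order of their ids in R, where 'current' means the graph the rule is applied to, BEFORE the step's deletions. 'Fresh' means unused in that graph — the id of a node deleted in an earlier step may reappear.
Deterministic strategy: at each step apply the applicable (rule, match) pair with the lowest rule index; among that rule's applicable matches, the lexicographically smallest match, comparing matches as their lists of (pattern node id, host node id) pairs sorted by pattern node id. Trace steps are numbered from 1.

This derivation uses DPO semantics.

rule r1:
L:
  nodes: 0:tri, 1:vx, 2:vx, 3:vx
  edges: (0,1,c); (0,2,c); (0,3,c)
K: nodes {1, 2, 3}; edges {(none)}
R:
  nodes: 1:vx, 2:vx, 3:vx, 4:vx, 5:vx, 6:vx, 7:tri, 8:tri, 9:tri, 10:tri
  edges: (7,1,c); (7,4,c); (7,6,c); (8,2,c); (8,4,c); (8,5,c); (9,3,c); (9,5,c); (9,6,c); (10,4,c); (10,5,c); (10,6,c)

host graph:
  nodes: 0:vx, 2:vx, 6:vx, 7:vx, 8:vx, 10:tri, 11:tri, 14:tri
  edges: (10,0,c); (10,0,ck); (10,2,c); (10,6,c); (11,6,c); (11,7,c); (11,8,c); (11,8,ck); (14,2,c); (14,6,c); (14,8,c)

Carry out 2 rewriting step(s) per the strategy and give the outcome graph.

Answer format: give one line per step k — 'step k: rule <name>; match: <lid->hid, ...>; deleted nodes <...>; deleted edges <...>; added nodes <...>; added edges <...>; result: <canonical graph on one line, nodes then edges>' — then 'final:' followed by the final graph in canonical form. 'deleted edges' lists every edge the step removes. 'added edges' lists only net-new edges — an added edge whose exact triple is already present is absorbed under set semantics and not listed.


step 1: rule r1; match: 0->14, 1->2, 2->6, 3->8; deleted nodes 14; deleted edges (14,2,c); (14,6,c); (14,8,c); added nodes 15, 16, 17, 18, 19, 20, 21; added edges (18,2,c); (18,15,c); (18,17,c); (19,6,c); (19,15,c); (19,16,c); (20,8,c); (20,16,c); (20,17,c); (21,15,c); (21,16,c); (21,17,c); result: nodes: 0:vx, 2:vx, 6:vx, 7:vx, 8:vx, 10:tri, 11:tri, 15:vx, 16:vx, 17:vx, 18:tri, 19:tri, 20:tri, 21:tri edges: (10,0,c); (10,0,ck); (10,2,c); (10,6,c); (11,6,c); (11,7,c); (11,8,c); (11,8,ck); (18,2,c); (18,15,c); (18,17,c); (19,6,c); (19,15,c); (19,16,c); (20,8,c); (20,16,c); (20,17,c); (21,15,c); (21,16,c); (21,17,c)
step 2: rule r1; match: 0->18, 1->2, 2->15, 3->17; deleted nodes 18; deleted edges (18,2,c); (18,15,c); (18,17,c); added nodes 22, 23, 24, 25, 26, 27, 28; added edges (25,2,c); (25,22,c); (25,24,c); (26,15,c); (26,22,c); (26,23,c); (27,17,c); (27,23,c); (27,24,c); (28,22,c); (28,23,c); (28,24,c); result: nodes: 0:vx, 2:vx, 6:vx, 7:vx, 8:vx, 10:tri, 11:tri, 15:vx, 16:vx, 17:vx, 19:tri, 20:tri, 21:tri, 22:vx, 23:vx, 24:vx, 25:tri, 26:tri, 27:tri, 28:tri edges: (10,0,c); (10,0,ck); (10,2,c); (10,6,c); (11,6,c); (11,7,c); (11,8,c); (11,8,ck); (19,6,c); (19,15,c); (19,16,c); (20,8,c); (20,16,c); (20,17,c); (21,15,c); (21,16,c); (21,17,c); (25,2,c); (25,22,c); (25,24,c); (26,15,c); (26,22,c); (26,23,c); (27,17,c); (27,23,c); (27,24,c); (28,22,c); (28,23,c); (28,24,c)
final:
nodes: 0:vx, 2:vx, 6:vx, 7:vx, 8:vx, 10:tri, 11:tri, 15:vx, 16:vx, 17:vx, 19:tri, 20:tri, 21:tri, 22:vx, 23:vx, 24:vx, 25:tri, 26:tri, 27:tri, 28:tri
edges: (10,0,c); (10,0,ck); (10,2,c); (10,6,c); (11,6,c); (11,7,c); (11,8,c); (11,8,ck); (19,6,c); (19,15,c); (19,16,c); (20,8,c); (20,16,c); (20,17,c); (21,15,c); (21,16,c); (21,17,c); (25,2,c); (25,22,c); (25,24,c); (26,15,c); (26,22,c); (26,23,c); (27,17,c); (27,23,c); (27,24,c); (28,22,c); (28,23,c); (28,24,c)


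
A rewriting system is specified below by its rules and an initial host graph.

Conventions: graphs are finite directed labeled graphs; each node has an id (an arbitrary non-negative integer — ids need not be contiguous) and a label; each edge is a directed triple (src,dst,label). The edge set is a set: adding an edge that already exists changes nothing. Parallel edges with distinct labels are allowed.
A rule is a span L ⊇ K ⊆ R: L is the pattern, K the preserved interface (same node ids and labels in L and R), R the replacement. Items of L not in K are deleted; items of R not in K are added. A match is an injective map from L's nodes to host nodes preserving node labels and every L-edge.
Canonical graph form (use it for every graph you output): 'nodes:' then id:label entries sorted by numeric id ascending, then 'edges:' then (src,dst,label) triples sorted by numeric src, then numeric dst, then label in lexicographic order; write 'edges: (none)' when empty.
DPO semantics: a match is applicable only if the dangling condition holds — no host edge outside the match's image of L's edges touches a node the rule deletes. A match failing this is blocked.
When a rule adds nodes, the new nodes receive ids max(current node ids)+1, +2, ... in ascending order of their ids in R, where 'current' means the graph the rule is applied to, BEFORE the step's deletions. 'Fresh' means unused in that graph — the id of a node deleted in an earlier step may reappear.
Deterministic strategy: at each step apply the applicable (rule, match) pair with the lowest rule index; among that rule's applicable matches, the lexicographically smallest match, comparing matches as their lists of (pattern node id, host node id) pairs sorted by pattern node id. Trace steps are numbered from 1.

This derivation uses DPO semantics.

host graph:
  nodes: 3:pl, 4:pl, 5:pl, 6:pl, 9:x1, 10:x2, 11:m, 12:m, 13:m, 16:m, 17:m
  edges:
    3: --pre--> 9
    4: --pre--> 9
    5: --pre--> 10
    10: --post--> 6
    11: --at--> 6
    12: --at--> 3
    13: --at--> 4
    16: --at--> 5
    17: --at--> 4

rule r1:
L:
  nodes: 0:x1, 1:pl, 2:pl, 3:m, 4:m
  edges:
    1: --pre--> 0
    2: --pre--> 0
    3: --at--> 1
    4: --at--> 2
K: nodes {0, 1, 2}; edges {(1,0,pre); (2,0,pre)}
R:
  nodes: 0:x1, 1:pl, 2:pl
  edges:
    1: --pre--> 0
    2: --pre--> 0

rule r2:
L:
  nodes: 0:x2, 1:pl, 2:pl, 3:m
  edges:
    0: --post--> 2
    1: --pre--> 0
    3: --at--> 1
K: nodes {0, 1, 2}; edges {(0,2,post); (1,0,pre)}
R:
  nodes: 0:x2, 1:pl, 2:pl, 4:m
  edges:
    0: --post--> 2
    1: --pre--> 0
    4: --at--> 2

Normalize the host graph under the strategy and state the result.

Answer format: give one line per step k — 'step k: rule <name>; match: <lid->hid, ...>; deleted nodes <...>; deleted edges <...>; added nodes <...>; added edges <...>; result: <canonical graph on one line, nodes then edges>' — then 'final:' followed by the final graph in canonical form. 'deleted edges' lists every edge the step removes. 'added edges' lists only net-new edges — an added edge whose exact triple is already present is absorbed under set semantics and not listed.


step 1: rule r1; match: 0->9, 1->3, 2->4, 3->12, 4->13; deleted nodes 12, 13; deleted edges (12,3,at); (13,4,at); added nodes (none); added edges (none); result: nodes: 3:pl, 4:pl, 5:pl, 6:pl, 9:x1, 10:x2, 11:m, 16:m, 17:m edges: (3,9,pre); (4,9,pre); (5,10,pre); (10,6,post); (11,6,at); (16,5,at); (17,4,at)
step 2: rule r2; match: 0->10, 1->5, 2->6, 3->16; deleted nodes 16; deleted edges (16,5,at); added nodes 18; added edges (18,6,at); result: nodes: 3:pl, 4:pl, 5:pl, 6:pl, 9:x1, 10:x2, 11:m, 17:m, 18:m edges: (3,9,pre); (4,9,pre); (5,10,pre); (10,6,post); (11,6,at); (17,4,at); (18,6,at)
final:
nodes: 3:pl, 4:pl, 5:pl, 6:pl, 9:x1, 10:x2, 11:m, 17:m, 18:m
edges: (3,9,pre); (4,9,pre); (5,10,pre); (10,6,post); (11,6,at); (17,4,at); (18,6,at)


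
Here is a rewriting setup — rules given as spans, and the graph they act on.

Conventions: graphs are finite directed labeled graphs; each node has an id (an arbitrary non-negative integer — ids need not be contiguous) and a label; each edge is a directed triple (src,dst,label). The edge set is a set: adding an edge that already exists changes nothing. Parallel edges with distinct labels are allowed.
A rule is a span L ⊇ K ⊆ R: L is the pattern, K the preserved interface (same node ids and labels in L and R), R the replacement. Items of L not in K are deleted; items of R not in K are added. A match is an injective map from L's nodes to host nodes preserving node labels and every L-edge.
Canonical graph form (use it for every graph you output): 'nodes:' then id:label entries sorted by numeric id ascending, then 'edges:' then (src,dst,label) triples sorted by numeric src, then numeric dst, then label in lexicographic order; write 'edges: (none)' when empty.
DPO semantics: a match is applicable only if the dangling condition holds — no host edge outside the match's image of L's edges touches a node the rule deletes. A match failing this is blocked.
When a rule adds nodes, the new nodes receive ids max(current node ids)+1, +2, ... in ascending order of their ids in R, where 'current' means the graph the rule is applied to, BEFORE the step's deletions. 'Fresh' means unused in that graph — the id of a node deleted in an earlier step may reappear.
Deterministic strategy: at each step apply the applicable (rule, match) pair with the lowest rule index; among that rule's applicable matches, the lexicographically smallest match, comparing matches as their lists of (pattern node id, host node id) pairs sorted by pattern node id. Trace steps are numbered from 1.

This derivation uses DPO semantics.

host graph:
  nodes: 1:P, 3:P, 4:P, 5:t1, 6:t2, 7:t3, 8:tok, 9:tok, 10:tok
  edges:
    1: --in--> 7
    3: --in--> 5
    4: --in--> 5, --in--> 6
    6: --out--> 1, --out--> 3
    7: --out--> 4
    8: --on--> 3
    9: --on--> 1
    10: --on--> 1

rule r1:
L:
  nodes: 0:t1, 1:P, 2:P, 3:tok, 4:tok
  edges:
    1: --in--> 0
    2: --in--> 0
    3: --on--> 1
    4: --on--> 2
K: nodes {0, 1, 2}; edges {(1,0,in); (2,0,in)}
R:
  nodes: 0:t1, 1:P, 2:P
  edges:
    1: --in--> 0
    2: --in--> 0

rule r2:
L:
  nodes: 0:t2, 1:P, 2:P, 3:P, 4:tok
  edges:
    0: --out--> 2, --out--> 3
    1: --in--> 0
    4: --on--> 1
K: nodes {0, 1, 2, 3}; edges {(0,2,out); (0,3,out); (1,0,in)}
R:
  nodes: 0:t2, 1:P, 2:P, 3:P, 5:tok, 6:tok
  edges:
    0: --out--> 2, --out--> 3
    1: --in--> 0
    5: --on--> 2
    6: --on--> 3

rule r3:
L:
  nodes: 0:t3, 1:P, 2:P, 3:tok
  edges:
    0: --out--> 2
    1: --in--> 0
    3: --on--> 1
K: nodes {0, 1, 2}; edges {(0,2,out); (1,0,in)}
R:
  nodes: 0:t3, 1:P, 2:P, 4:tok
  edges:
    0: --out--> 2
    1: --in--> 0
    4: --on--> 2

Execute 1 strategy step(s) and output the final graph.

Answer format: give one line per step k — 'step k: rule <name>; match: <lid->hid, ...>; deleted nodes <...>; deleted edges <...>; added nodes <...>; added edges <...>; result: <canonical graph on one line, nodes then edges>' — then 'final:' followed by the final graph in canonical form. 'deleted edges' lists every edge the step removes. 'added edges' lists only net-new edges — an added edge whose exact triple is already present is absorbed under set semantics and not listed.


step 1: rule r3; match: 0->7, 1->1, 2->4, 3->9; deleted nodes 9; deleted edges (9,1,on); added nodes 11; added edges (11,4,on); result: nodes: 1:P, 3:P, 4:P, 5:t1, 6:t2, 7:t3, 8:tok, 10:tok, 11:tok edges: (1,7,in); (3,5,in); (4,5,in); (4,6,in); (6,1,out); (6,3,out); (7,4,out); (8,3,on); (10,1,on); (11,4,on)
final:
nodes: 1:P, 3:P, 4:P, 5:t1, 6:t2, 7:t3, 8:tok, 10:tok, 11:tok
edges: (1,7,in); (3,5,in); (4,5,in); (4,6,in); (6,1,out); (6,3,out); (7,4,out); (8,3,on); (10,1,on); (11,4,on)


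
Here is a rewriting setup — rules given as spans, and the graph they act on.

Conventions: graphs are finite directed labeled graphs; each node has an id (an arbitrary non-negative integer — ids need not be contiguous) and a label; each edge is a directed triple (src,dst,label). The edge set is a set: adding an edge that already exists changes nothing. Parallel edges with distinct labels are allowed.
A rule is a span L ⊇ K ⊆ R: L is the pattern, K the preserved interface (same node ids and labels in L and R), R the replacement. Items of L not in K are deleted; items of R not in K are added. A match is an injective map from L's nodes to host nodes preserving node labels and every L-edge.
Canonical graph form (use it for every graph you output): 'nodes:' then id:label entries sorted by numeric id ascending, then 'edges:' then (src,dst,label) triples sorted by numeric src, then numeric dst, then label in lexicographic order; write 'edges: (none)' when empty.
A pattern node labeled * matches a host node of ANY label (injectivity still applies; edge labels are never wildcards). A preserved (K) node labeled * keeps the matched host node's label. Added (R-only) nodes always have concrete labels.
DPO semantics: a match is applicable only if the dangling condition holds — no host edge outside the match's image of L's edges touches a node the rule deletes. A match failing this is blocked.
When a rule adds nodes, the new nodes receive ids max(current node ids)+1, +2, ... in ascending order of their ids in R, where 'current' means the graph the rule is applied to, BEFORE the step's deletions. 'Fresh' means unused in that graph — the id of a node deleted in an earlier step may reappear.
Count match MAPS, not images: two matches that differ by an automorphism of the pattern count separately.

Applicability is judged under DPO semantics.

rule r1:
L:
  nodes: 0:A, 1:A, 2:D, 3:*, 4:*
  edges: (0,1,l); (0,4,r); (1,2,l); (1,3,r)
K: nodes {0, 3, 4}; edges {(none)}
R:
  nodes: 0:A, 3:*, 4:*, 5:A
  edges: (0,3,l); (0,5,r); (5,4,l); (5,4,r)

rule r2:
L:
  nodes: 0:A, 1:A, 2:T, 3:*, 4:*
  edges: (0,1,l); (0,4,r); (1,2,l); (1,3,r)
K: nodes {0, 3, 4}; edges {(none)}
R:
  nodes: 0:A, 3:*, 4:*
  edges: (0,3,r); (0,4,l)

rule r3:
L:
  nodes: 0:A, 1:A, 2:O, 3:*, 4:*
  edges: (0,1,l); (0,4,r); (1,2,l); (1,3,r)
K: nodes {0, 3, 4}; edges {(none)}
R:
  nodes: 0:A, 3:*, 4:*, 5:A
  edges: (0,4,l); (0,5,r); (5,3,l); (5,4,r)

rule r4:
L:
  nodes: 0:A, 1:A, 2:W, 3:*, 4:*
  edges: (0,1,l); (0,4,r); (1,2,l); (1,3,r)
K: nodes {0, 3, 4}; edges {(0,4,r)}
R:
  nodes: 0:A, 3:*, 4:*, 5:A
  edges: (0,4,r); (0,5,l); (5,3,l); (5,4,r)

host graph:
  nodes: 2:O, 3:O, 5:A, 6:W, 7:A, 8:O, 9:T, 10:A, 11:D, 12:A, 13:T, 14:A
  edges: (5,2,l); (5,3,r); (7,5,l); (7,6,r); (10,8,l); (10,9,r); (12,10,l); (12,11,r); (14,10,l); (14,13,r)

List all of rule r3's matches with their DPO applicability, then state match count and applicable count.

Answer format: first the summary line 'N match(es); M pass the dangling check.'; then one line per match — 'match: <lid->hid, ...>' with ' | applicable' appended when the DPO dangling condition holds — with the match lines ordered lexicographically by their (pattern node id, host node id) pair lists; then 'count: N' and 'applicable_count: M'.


3 match(es); 1 pass the dangling check.
match: 0->7, 1->5, 2->2, 3->3, 4->6 | applicable
match: 0->12, 1->10, 2->8, 3->9, 4->11
match: 0->14, 1->10, 2->8, 3->9, 4->13
count: 3
applicable_count: 1


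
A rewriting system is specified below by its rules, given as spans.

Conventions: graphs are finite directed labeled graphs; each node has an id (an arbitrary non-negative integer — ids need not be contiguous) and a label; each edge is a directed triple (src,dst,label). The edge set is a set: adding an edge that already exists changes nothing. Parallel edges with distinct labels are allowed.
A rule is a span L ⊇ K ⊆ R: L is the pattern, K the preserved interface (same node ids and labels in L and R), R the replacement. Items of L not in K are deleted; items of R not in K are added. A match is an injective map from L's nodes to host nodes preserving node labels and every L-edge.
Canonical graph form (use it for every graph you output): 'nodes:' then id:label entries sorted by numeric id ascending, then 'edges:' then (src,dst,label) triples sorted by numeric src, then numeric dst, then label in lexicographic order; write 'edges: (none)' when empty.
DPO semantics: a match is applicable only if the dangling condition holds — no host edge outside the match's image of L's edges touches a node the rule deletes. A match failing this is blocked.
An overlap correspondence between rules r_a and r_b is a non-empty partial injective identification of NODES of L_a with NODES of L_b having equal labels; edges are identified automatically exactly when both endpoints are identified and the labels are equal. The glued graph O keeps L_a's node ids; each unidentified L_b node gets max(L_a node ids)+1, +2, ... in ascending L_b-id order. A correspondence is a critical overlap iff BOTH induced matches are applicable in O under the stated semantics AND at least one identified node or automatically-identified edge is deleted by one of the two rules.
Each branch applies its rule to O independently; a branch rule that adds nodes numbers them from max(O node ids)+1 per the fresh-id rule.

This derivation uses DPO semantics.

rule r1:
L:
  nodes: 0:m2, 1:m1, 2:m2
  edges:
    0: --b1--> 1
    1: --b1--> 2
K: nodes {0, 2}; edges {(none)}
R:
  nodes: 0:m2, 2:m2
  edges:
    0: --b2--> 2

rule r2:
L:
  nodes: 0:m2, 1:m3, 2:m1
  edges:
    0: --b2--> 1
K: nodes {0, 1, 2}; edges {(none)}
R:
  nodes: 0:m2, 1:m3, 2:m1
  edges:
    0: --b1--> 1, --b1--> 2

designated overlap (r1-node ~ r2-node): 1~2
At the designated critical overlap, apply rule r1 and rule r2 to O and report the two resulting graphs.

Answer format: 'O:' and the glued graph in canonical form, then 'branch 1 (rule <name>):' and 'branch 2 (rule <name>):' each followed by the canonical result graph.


O:
nodes: 0:m2, 1:m1, 2:m2, 3:m2, 4:m3
edges: (0,1,b1); (1,2,b1); (3,4,b2)
branch 1 (rule r1):
nodes: 0:m2, 2:m2, 3:m2, 4:m3
edges: (0,2,b2); (3,4,b2)
branch 2 (rule r2):
nodes: 0:m2, 1:m1, 2:m2, 3:m2, 4:m3
edges: (0,1,b1); (1,2,b1); (3,1,b1); (3,4,b1)


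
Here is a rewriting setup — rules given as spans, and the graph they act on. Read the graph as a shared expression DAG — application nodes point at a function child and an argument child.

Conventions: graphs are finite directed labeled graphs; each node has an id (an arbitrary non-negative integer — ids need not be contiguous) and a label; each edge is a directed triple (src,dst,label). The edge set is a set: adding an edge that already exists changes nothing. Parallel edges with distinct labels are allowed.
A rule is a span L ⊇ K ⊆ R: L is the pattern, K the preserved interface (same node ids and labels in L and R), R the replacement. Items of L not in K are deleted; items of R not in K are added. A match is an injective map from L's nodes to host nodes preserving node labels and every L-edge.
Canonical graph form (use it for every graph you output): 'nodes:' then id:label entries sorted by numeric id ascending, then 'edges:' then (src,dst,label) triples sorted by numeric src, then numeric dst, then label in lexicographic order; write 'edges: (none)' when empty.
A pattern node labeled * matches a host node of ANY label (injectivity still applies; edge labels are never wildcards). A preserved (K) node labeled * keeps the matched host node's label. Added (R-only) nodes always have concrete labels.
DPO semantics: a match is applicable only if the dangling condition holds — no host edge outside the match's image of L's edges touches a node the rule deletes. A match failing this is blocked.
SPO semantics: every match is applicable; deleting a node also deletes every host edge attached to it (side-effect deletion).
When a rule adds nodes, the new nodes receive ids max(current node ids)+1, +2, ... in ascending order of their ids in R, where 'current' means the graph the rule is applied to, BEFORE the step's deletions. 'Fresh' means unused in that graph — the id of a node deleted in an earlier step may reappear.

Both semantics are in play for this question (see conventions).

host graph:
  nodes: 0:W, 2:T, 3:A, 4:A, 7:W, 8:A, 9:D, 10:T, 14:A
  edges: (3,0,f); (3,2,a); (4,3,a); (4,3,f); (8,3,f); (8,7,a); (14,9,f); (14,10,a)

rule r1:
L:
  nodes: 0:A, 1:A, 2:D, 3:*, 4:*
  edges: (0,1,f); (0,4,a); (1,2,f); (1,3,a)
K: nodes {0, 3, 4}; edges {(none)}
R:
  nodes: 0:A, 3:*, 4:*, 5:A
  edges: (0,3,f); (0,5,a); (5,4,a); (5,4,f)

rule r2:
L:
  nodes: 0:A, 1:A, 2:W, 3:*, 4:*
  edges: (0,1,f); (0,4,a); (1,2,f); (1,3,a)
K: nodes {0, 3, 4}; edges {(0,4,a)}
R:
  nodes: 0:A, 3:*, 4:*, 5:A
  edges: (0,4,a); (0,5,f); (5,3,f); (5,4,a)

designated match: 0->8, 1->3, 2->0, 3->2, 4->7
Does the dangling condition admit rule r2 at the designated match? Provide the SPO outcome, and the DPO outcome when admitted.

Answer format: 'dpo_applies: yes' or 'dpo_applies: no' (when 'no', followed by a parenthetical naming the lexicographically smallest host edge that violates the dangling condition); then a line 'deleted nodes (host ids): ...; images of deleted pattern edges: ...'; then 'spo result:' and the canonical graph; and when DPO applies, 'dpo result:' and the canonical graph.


dpo_applies: no
(the rule deletes node 3, which keeps host edge (4,3,a) outside the match image — the dangling condition fails, DPO blocks; SPO proceeds and side-deletes such edges)
deleted nodes (host ids): 0, 3; images of deleted pattern edges: (3,0,f); (3,2,a); (8,3,f)
spo result:
nodes: 2:T, 4:A, 7:W, 8:A, 9:D, 10:T, 14:A, 15:A
edges: (8,7,a); (8,15,f); (14,9,f); (14,10,a); (15,2,f); (15,7,a)
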